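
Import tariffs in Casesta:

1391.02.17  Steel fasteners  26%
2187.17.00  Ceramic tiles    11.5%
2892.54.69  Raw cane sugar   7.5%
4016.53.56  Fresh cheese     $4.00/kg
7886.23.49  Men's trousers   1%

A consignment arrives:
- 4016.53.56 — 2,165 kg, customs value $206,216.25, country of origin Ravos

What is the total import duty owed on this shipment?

Line 1 (4016.53.56, Ravos, 2,165 kg, $206,216.25):
Base rate for 4016.53.56 is $4.00/kg.
Duty = 2,165 × $4.00 = $8,660.00.

$8,660.00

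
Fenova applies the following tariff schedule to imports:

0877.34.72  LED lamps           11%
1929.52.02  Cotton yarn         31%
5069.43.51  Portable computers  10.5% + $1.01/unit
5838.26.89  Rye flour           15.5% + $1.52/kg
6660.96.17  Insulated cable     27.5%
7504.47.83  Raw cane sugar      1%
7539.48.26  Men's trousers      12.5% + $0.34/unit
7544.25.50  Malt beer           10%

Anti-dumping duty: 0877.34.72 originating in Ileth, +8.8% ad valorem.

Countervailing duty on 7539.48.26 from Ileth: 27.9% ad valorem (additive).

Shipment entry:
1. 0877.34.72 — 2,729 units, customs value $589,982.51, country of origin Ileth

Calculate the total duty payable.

Line 1 (0877.34.72, Ileth, 2,729 units, $589,982.51):
Base rate for 0877.34.72 is 11%.
Additional duty on 0877.34.72 from Ileth: +8.8%. Applied ad valorem rate: 11% + 8.8% = 19.8%.
Duty = $589,982.51 × 19.8% = $116,816.54.

$116,816.54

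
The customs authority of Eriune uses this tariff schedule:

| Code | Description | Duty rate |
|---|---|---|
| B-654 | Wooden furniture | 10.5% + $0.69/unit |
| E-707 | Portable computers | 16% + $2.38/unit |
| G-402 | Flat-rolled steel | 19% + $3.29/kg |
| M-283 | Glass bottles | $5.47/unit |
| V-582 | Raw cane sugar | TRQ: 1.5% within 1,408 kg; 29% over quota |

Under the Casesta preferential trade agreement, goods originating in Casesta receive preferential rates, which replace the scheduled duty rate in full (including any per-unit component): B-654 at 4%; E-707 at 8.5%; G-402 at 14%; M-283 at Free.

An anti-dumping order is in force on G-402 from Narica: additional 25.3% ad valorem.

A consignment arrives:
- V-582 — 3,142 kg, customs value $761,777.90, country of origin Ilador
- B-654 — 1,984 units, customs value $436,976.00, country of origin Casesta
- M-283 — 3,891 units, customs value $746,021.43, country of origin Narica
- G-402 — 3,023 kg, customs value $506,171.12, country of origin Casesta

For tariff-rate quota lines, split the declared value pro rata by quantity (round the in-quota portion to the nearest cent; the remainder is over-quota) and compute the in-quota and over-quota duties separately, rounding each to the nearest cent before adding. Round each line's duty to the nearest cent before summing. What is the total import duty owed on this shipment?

Line 1 (V-582, Ilador, 3,142 kg, $761,777.90):
Code V-582 is under a tariff-rate quota (threshold 1,408 kg). In-quota: 1,408 kg at 1.5%; over-quota: 1,734 kg at 29%.
Pro-rata value split: in-quota = $761,777.90 × 1,408/3,142 = $341,369.60; over-quota = $761,777.90 − $341,369.60 = $420,408.30.
In-quota duty = $341,369.60 × 1.5% = $5,120.54. Over-quota duty = $420,408.30 × 29% = $121,918.41.
Line duty = $5,120.54 + $121,918.41 = $127,038.95.
Line 2 (B-654, Casesta, 1,984 units, $436,976.00):
Base rate for B-654 is 10.5% + $0.69/unit.
Origin Casesta qualifies under the Eriune–Casesta agreement and B-654 is covered: preferential rate 4% applies instead.
Duty = $436,976.00 × 4% = $17,479.04.
Line 3 (M-283, Narica, 3,891 units, $746,021.43):
Base rate for M-283 is $5.47/unit.
M-283 has an FTA preferential rate, but origin Narica is not Casesta; base rate stands.
Duty = 3,891 × $5.47 = $21,283.77.
Line 4 (G-402, Casesta, 3,023 kg, $506,171.12):
Base rate for G-402 is 19% + $3.29/kg.
Origin Casesta qualifies under the Eriune–Casesta agreement and G-402 is covered: preferential rate 14% applies instead.
The additional-duty order on G-402 targets Narica, not Casesta; it does not apply.
Duty = $506,171.12 × 14% = $70,863.96.
Total = $127,038.95 + $17,479.04 + $21,283.77 + $70,863.96 = $236,665.72.

$236,665.72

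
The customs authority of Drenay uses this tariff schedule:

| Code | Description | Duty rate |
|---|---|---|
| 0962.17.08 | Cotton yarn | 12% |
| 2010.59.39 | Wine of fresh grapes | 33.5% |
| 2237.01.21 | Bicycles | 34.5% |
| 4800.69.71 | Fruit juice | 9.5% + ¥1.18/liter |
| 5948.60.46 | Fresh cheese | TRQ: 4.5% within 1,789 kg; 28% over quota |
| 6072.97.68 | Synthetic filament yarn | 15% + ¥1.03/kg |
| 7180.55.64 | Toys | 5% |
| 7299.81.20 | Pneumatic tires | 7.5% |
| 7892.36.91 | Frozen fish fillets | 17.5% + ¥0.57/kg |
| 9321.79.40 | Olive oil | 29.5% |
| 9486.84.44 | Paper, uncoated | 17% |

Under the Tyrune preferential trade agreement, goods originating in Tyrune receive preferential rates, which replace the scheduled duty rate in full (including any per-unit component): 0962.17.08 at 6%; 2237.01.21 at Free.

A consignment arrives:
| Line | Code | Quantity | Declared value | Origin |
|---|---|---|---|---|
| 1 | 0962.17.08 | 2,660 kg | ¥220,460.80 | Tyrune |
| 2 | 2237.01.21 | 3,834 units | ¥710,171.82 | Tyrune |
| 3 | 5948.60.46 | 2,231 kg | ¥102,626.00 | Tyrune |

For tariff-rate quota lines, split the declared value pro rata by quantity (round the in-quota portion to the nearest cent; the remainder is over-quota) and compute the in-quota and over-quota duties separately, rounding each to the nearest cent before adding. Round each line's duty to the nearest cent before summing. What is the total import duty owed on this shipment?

¥22,623.84

Line 1 (0962.17.08, Tyrune, 2,660 kg, ¥220,460.80):
Base rate for 0962.17.08 is 12%.
Origin Tyrune qualifies under the Drenay–Tyrune agreement and 0962.17.08 is covered: preferential rate 6% applies instead.
Duty = ¥220,460.80 × 6% = ¥13,227.65.
Line 2 (2237.01.21, Tyrune, 3,834 units, ¥710,171.82):
Base rate for 2237.01.21 is 34.5%.
Origin Tyrune qualifies under the Drenay–Tyrune agreement and 2237.01.21 is covered: preferential rate Free applies instead.
Duty = ¥710,171.82 × 0% = ¥0.00.
Line 3 (5948.60.46, Tyrune, 2,231 kg, ¥102,626.00):
Code 5948.60.46 is under a tariff-rate quota (threshold 1,789 kg). In-quota: 1,789 kg at 4.5%; over-quota: 442 kg at 28%.
Pro-rata value split: in-quota = ¥102,626.00 × 1,789/2,231 = ¥82,294.00; over-quota = ¥102,626.00 − ¥82,294.00 = ¥20,332.00.
In-quota duty = ¥82,294.00 × 4.5% = ¥3,703.23. Over-quota duty = ¥20,332.00 × 28% = ¥5,692.96.
Line duty = ¥3,703.23 + ¥5,692.96 = ¥9,396.19.
Total = ¥13,227.65 + ¥0.00 + ¥9,396.19 = ¥22,623.84.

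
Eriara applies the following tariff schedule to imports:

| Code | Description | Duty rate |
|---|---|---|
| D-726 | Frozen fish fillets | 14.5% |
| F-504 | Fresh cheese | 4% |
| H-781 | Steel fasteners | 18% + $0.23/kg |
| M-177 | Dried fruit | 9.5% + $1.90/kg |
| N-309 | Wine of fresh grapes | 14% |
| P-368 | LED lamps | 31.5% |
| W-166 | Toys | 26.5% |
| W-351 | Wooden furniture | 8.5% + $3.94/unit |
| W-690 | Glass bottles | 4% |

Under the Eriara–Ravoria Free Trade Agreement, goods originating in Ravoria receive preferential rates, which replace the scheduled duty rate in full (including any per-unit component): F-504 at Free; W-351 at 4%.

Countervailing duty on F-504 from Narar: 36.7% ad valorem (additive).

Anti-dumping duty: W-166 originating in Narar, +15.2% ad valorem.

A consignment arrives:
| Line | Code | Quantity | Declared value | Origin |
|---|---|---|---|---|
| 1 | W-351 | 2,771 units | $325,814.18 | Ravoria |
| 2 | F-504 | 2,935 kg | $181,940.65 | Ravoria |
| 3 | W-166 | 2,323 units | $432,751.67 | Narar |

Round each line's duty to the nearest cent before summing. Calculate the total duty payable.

Line 1 (W-351, Ravoria, 2,771 units, $325,814.18):
Base rate for W-351 is 8.5% + $3.94/unit.
Origin Ravoria qualifies under the Eriara–Ravoria agreement and W-351 is covered: preferential rate 4% applies instead.
Duty = $325,814.18 × 4% = $13,032.57.
Line 2 (F-504, Ravoria, 2,935 kg, $181,940.65):
Base rate for F-504 is 4%.
Origin Ravoria qualifies under the Eriara–Ravoria agreement and F-504 is covered: preferential rate Free applies instead.
The additional-duty order on F-504 targets Narar, not Ravoria; it does not apply.
Duty = $181,940.65 × 0% = $0.00.
Line 3 (W-166, Narar, 2,323 units, $432,751.67):
Base rate for W-166 is 26.5%.
Additional duty on W-166 from Narar: +15.2%. Applied ad valorem rate: 26.5% + 15.2% = 41.7%.
Duty = $432,751.67 × 41.7% = $180,457.45.
Total = $13,032.57 + $0.00 + $180,457.45 = $193,490.02.

$193,490.02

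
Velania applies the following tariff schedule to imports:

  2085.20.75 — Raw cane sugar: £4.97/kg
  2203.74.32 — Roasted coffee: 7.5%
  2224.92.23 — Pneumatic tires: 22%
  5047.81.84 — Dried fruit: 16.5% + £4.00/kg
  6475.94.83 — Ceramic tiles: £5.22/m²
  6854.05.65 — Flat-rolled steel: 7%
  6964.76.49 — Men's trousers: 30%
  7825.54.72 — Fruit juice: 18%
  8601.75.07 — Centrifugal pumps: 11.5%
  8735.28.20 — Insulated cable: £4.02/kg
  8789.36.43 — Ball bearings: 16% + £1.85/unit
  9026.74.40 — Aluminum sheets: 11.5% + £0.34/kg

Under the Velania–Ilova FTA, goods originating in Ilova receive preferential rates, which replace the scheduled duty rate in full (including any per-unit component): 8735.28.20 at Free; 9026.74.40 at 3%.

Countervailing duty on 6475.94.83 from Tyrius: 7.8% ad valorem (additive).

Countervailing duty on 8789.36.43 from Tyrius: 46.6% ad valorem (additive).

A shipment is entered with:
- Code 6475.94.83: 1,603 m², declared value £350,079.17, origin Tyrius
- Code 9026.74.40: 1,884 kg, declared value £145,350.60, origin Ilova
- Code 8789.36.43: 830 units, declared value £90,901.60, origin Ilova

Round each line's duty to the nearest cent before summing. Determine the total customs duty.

£56,114.12

Line 1 (6475.94.83, Tyrius, 1,603 m², £350,079.17):
Base rate for 6475.94.83 is £5.22/m².
Additional duty on 6475.94.83 from Tyrius: +7.8% ad valorem. Applied ad valorem rate = 7.8%.
Duty = £350,079.17 × 7.8% + 1,603 × £5.22 = £35,673.84.
Line 2 (9026.74.40, Ilova, 1,884 kg, £145,350.60):
Base rate for 9026.74.40 is 11.5% + £0.34/kg.
Origin Ilova qualifies under the Velania–Ilova agreement and 9026.74.40 is covered: preferential rate 3% applies instead.
Duty = £145,350.60 × 3% = £4,360.52.
Line 3 (8789.36.43, Ilova, 830 units, £90,901.60):
Base rate for 8789.36.43 is 16% + £1.85/unit.
Origin Ilova is the FTA partner but 8789.36.43 is not on the preference list; base rate stands.
The additional-duty order on 8789.36.43 targets Tyrius, not Ilova; it does not apply.
Duty = £90,901.60 × 16% + 830 × £1.85 = £16,079.76.
Total = £35,673.84 + £4,360.52 + £16,079.76 = £56,114.12.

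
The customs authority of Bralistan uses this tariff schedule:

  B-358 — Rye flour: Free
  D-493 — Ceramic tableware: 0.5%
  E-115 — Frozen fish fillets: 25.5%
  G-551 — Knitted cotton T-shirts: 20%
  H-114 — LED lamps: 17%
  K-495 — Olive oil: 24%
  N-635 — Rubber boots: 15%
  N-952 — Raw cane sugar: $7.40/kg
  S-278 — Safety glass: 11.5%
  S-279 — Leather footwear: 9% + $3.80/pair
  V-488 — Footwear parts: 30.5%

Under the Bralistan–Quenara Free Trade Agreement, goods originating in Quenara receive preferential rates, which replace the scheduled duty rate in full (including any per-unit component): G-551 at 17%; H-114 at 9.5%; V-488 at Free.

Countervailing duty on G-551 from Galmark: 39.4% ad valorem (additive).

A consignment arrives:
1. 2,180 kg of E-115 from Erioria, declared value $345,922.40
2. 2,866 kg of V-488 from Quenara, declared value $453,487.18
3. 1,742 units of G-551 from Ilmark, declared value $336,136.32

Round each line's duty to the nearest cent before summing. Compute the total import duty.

Line 1 (E-115, Erioria, 2,180 kg, $345,922.40):
Base rate for E-115 is 25.5%.
Duty = $345,922.40 × 25.5% = $88,210.21.
Line 2 (V-488, Quenara, 2,866 kg, $453,487.18):
Base rate for V-488 is 30.5%.
Origin Quenara qualifies under the Bralistan–Quenara agreement and V-488 is covered: preferential rate Free applies instead.
Duty = $453,487.18 × 0% = $0.00.
Line 3 (G-551, Ilmark, 1,742 units, $336,136.32):
Base rate for G-551 is 20%.
G-551 has an FTA preferential rate, but origin Ilmark is not Quenara; base rate stands.
The additional-duty order on G-551 targets Galmark, not Ilmark; it does not apply.
Duty = $336,136.32 × 20% = $67,227.26.
Total = $88,210.21 + $0.00 + $67,227.26 = $155,437.47.

$155,437.47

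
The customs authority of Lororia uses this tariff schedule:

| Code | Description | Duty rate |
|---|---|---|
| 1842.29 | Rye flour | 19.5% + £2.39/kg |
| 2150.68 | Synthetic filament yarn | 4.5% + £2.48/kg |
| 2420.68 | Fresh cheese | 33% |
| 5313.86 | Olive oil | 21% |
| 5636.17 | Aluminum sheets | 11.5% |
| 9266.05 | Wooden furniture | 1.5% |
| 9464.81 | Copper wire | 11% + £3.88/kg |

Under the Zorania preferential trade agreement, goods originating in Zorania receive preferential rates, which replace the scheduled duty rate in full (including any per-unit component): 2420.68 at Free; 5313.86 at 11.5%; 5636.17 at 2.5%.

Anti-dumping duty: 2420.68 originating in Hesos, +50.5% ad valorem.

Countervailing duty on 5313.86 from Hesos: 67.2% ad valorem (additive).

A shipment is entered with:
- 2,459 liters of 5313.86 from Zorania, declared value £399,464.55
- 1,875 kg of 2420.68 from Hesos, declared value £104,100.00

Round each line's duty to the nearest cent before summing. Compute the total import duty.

Line 1 (5313.86, Zorania, 2,459 liters, £399,464.55):
Base rate for 5313.86 is 21%.
Origin Zorania qualifies under the Lororia–Zorania agreement and 5313.86 is covered: preferential rate 11.5% applies instead.
The additional-duty order on 5313.86 targets Hesos, not Zorania; it does not apply.
Duty = £399,464.55 × 11.5% = £45,938.42.
Line 2 (2420.68, Hesos, 1,875 kg, £104,100.00):
Base rate for 2420.68 is 33%.
2420.68 has an FTA preferential rate, but origin Hesos is not Zorania; base rate stands.
Additional duty on 2420.68 from Hesos: +50.5%. Applied ad valorem rate: 33% + 50.5% = 83.5%.
Duty = £104,100.00 × 83.5% = £86,923.50.
Total = £45,938.42 + £86,923.50 = £132,861.92.

£132,861.92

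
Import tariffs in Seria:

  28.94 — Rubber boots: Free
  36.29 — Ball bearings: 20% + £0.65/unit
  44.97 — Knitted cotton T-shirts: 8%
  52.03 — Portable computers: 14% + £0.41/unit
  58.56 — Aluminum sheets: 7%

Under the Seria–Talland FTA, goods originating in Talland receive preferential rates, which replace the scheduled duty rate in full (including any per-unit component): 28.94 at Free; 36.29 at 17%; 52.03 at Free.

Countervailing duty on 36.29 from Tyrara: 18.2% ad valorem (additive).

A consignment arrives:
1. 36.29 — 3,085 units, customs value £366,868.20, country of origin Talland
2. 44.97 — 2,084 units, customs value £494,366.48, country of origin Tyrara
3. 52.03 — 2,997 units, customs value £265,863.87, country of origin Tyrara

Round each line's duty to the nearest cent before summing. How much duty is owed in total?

Line 1 (36.29, Talland, 3,085 units, £366,868.20):
Base rate for 36.29 is 20% + £0.65/unit.
Origin Talland qualifies under the Seria–Talland agreement and 36.29 is covered: preferential rate 17% applies instead.
The additional-duty order on 36.29 targets Tyrara, not Talland; it does not apply.
Duty = £366,868.20 × 17% = £62,367.59.
Line 2 (44.97, Tyrara, 2,084 units, £494,366.48):
Base rate for 44.97 is 8%.
Duty = £494,366.48 × 8% = £39,549.32.
Line 3 (52.03, Tyrara, 2,997 units, £265,863.87):
Base rate for 52.03 is 14% + £0.41/unit.
52.03 has an FTA preferential rate, but origin Tyrara is not Talland; base rate stands.
Duty = £265,863.87 × 14% + 2,997 × £0.41 = £38,449.71.
Total = £62,367.59 + £39,549.32 + £38,449.71 = £140,366.62.

£140,366.62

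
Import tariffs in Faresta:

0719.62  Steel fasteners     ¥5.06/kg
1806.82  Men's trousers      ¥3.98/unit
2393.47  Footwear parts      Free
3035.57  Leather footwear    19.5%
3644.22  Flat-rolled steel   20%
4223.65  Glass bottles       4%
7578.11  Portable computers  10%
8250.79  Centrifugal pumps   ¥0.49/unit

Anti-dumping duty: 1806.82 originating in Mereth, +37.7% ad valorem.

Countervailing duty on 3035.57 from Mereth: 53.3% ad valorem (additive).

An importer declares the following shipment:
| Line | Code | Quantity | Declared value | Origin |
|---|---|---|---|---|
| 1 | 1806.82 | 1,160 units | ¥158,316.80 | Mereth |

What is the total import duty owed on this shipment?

Line 1 (1806.82, Mereth, 1,160 units, ¥158,316.80):
Base rate for 1806.82 is ¥3.98/unit.
Additional duty on 1806.82 from Mereth: +37.7% ad valorem. Applied ad valorem rate = 37.7%.
Duty = ¥158,316.80 × 37.7% + 1,160 × ¥3.98 = ¥64,302.23.

¥64,302.23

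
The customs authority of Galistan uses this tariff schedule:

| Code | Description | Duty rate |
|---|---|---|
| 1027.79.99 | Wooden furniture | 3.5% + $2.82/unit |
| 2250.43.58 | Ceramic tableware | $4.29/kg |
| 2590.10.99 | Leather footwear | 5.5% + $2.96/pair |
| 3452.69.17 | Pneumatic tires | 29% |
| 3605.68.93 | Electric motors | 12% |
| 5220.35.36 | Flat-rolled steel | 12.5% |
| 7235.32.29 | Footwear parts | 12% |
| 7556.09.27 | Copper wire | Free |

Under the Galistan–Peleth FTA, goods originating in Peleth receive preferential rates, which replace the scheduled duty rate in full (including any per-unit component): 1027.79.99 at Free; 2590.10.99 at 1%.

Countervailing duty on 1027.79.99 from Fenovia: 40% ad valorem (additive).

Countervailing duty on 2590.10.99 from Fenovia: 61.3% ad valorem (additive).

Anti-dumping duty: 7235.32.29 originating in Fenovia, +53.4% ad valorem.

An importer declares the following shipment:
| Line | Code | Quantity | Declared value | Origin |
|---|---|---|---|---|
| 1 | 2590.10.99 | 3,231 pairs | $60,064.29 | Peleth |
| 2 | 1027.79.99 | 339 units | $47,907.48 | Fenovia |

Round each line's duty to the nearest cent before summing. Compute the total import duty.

Line 1 (2590.10.99, Peleth, 3,231 pairs, $60,064.29):
Base rate for 2590.10.99 is 5.5% + $2.96/pair.
Origin Peleth qualifies under the Galistan–Peleth agreement and 2590.10.99 is covered: preferential rate 1% applies instead.
The additional-duty order on 2590.10.99 targets Fenovia, not Peleth; it does not apply.
Duty = $60,064.29 × 1% = $600.64.
Line 2 (1027.79.99, Fenovia, 339 units, $47,907.48):
Base rate for 1027.79.99 is 3.5% + $2.82/unit.
1027.79.99 has an FTA preferential rate, but origin Fenovia is not Peleth; base rate stands.
Additional duty on 1027.79.99 from Fenovia: +40%. Applied ad valorem rate: 3.5% + 40% = 43.5%.
Duty = $47,907.48 × 43.5% + 339 × $2.82 = $21,795.73.
Total = $600.64 + $21,795.73 = $22,396.37.

$22,396.37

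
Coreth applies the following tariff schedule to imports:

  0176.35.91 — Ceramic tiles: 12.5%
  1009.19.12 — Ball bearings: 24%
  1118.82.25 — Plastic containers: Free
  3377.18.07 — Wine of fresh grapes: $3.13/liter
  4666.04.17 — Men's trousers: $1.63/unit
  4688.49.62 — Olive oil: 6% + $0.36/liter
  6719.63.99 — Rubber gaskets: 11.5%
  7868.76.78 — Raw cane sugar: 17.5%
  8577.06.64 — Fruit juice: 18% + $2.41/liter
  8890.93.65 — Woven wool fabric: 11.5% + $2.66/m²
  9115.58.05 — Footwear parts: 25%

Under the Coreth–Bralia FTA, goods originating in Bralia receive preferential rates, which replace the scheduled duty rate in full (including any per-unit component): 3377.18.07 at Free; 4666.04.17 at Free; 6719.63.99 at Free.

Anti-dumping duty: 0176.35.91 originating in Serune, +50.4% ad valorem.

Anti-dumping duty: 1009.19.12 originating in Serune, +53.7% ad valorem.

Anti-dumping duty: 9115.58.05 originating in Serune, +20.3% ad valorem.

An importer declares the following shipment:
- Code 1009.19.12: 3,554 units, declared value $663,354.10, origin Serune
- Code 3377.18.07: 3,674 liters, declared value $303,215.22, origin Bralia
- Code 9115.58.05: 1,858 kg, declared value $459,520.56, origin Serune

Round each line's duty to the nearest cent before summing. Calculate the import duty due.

$723,588.95

Line 1 (1009.19.12, Serune, 3,554 units, $663,354.10):
Base rate for 1009.19.12 is 24%.
Additional duty on 1009.19.12 from Serune: +53.7%. Applied ad valorem rate: 24% + 53.7% = 77.7%.
Duty = $663,354.10 × 77.7% = $515,426.14.
Line 2 (3377.18.07, Bralia, 3,674 liters, $303,215.22):
Base rate for 3377.18.07 is $3.13/liter.
Origin Bralia qualifies under the Coreth–Bralia agreement and 3377.18.07 is covered: preferential rate Free applies instead.
Duty = $303,215.22 × 0% = $0.00.
Line 3 (9115.58.05, Serune, 1,858 kg, $459,520.56):
Base rate for 9115.58.05 is 25%.
Additional duty on 9115.58.05 from Serune: +20.3%. Applied ad valorem rate: 25% + 20.3% = 45.3%.
Duty = $459,520.56 × 45.3% = $208,162.81.
Total = $515,426.14 + $0.00 + $208,162.81 = $723,588.95.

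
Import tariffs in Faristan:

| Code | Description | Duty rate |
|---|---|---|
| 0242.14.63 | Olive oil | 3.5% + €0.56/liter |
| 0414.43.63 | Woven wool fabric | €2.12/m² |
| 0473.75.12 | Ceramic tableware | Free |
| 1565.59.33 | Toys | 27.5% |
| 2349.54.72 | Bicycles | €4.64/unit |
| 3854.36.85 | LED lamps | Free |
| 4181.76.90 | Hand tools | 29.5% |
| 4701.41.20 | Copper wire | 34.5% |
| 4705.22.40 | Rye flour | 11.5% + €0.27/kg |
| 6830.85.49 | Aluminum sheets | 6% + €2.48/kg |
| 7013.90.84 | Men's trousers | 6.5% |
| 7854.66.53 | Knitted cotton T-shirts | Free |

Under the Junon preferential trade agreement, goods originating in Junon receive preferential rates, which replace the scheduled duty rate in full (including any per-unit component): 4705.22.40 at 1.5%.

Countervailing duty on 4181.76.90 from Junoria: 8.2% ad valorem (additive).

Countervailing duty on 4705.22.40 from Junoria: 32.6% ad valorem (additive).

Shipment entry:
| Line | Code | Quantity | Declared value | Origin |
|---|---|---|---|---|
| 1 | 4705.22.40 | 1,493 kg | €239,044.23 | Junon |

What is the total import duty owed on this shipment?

Line 1 (4705.22.40, Junon, 1,493 kg, €239,044.23):
Base rate for 4705.22.40 is 11.5% + €0.27/kg.
Origin Junon qualifies under the Faristan–Junon agreement and 4705.22.40 is covered: preferential rate 1.5% applies instead.
The additional-duty order on 4705.22.40 targets Junoria, not Junon; it does not apply.
Duty = €239,044.23 × 1.5% = €3,585.66.

€3,585.66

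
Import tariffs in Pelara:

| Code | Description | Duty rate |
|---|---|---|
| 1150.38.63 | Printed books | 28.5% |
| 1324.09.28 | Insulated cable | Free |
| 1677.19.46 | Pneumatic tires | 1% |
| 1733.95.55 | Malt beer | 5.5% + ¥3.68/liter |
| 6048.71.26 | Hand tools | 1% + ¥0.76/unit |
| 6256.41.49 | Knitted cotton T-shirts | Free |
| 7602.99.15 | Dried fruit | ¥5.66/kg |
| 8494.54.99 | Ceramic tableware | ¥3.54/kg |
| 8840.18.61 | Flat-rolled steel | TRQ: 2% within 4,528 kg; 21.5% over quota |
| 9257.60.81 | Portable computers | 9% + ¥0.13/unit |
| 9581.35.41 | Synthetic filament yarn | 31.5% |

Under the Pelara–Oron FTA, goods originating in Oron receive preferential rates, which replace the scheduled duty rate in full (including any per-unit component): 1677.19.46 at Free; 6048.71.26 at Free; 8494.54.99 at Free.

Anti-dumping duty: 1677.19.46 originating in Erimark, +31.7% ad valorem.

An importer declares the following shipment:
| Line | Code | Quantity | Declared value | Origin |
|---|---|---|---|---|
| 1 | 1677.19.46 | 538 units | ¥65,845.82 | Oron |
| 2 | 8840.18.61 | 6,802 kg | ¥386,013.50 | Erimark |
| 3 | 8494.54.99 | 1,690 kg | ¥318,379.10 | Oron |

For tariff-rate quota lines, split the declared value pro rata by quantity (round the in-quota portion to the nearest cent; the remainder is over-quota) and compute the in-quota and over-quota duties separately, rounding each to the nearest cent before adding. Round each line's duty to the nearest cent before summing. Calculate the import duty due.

¥32,884.92

Line 1 (1677.19.46, Oron, 538 units, ¥65,845.82):
Base rate for 1677.19.46 is 1%.
Origin Oron qualifies under the Pelara–Oron agreement and 1677.19.46 is covered: preferential rate Free applies instead.
The additional-duty order on 1677.19.46 targets Erimark, not Oron; it does not apply.
Duty = ¥65,845.82 × 0% = ¥0.00.
Line 2 (8840.18.61, Erimark, 6,802 kg, ¥386,013.50):
Code 8840.18.61 is under a tariff-rate quota (threshold 4,528 kg). In-quota: 4,528 kg at 2%; over-quota: 2,274 kg at 21.5%.
Pro-rata value split: in-quota = ¥386,013.50 × 4,528/6,802 = ¥256,964.00; over-quota = ¥386,013.50 − ¥256,964.00 = ¥129,049.50.
In-quota duty = ¥256,964.00 × 2% = ¥5,139.28. Over-quota duty = ¥129,049.50 × 21.5% = ¥27,745.64.
Line duty = ¥5,139.28 + ¥27,745.64 = ¥32,884.92.
Line 3 (8494.54.99, Oron, 1,690 kg, ¥318,379.10):
Base rate for 8494.54.99 is ¥3.54/kg.
Origin Oron qualifies under the Pelara–Oron agreement and 8494.54.99 is covered: preferential rate Free applies instead.
Duty = ¥318,379.10 × 0% = ¥0.00.
Total = ¥0.00 + ¥32,884.92 + ¥0.00 = ¥32,884.92.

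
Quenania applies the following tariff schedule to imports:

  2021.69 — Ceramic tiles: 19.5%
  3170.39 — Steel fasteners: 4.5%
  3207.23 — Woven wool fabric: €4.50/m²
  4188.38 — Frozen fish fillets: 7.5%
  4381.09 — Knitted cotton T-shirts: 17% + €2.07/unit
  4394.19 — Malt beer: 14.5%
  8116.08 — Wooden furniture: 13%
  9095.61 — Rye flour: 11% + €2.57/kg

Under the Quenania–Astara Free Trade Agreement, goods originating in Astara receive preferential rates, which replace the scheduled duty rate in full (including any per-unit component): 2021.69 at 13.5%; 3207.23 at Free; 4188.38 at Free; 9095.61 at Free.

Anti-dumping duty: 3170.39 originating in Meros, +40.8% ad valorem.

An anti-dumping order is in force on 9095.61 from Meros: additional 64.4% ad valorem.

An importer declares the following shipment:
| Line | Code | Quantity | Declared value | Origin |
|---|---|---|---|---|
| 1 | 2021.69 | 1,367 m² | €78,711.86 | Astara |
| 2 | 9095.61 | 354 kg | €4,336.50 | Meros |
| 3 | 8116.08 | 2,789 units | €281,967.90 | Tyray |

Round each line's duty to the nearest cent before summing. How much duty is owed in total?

Line 1 (2021.69, Astara, 1,367 m², €78,711.86):
Base rate for 2021.69 is 19.5%.
Origin Astara qualifies under the Quenania–Astara agreement and 2021.69 is covered: preferential rate 13.5% applies instead.
Duty = €78,711.86 × 13.5% = €10,626.10.
Line 2 (9095.61, Meros, 354 kg, €4,336.50):
Base rate for 9095.61 is 11% + €2.57/kg.
9095.61 has an FTA preferential rate, but origin Meros is not Astara; base rate stands.
Additional duty on 9095.61 from Meros: +64.4%. Applied ad valorem rate: 11% + 64.4% = 75.4%.
Duty = €4,336.50 × 75.4% + 354 × €2.57 = €4,179.50.
Line 3 (8116.08, Tyray, 2,789 units, €281,967.90):
Base rate for 8116.08 is 13%.
Duty = €281,967.90 × 13% = €36,655.83.
Total = €10,626.10 + €4,179.50 + €36,655.83 = €51,461.43.

€51,461.43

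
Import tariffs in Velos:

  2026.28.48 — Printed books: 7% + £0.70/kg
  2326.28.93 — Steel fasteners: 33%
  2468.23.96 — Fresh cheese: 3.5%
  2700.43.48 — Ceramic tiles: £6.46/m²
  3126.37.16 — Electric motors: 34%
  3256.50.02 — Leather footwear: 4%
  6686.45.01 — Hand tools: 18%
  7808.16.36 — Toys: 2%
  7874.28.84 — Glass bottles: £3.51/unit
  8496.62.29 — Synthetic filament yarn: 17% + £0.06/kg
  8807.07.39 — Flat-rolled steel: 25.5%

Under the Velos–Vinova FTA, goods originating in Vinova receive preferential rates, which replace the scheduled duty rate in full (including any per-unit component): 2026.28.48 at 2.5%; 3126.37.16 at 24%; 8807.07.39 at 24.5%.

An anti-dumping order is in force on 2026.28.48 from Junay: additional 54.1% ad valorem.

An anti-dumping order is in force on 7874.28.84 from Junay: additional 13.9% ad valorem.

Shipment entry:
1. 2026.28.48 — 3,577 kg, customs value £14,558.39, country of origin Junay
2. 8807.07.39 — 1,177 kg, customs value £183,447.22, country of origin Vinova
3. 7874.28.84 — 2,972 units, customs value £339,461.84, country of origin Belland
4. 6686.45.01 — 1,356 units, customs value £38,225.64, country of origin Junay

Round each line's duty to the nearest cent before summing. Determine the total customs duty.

Line 1 (2026.28.48, Junay, 3,577 kg, £14,558.39):
Base rate for 2026.28.48 is 7% + £0.70/kg.
2026.28.48 has an FTA preferential rate, but origin Junay is not Vinova; base rate stands.
Additional duty on 2026.28.48 from Junay: +54.1%. Applied ad valorem rate: 7% + 54.1% = 61.1%.
Duty = £14,558.39 × 61.1% + 3,577 × £0.70 = £11,399.08.
Line 2 (8807.07.39, Vinova, 1,177 kg, £183,447.22):
Base rate for 8807.07.39 is 25.5%.
Origin Vinova qualifies under the Velos–Vinova agreement and 8807.07.39 is covered: preferential rate 24.5% applies instead.
Duty = £183,447.22 × 24.5% = £44,944.57.
Line 3 (7874.28.84, Belland, 2,972 units, £339,461.84):
Base rate for 7874.28.84 is £3.51/unit.
The additional-duty order on 7874.28.84 targets Junay, not Belland; it does not apply.
Duty = 2,972 × £3.51 = £10,431.72.
Line 4 (6686.45.01, Junay, 1,356 units, £38,225.64):
Base rate for 6686.45.01 is 18%.
Duty = £38,225.64 × 18% = £6,880.62.
Total = £11,399.08 + £44,944.57 + £10,431.72 + £6,880.62 = £73,655.99.

£73,655.99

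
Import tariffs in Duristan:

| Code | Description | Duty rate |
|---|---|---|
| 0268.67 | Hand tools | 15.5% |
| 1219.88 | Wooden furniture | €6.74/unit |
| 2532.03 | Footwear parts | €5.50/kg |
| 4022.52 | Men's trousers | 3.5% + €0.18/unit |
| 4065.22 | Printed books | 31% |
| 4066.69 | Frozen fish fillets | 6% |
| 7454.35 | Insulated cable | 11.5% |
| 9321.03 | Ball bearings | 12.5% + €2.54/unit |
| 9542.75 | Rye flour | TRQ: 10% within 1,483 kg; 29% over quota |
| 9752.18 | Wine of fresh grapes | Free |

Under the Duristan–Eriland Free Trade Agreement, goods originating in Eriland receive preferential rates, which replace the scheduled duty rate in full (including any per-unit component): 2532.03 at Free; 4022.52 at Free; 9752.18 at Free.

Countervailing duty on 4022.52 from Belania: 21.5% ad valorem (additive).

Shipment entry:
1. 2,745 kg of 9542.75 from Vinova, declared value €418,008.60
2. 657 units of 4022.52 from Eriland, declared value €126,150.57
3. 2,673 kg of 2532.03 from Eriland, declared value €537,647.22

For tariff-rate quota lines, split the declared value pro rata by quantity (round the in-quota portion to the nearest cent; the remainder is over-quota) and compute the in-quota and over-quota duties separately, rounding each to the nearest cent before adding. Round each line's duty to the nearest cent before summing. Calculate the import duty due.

Line 1 (9542.75, Vinova, 2,745 kg, €418,008.60):
Code 9542.75 is under a tariff-rate quota (threshold 1,483 kg). In-quota: 1,483 kg at 10%; over-quota: 1,262 kg at 29%.
Pro-rata value split: in-quota = €418,008.60 × 1,483/2,745 = €225,831.24; over-quota = €418,008.60 − €225,831.24 = €192,177.36.
In-quota duty = €225,831.24 × 10% = €22,583.12. Over-quota duty = €192,177.36 × 29% = €55,731.43.
Line duty = €22,583.12 + €55,731.43 = €78,314.55.
Line 2 (4022.52, Eriland, 657 units, €126,150.57):
Base rate for 4022.52 is 3.5% + €0.18/unit.
Origin Eriland qualifies under the Duristan–Eriland agreement and 4022.52 is covered: preferential rate Free applies instead.
The additional-duty order on 4022.52 targets Belania, not Eriland; it does not apply.
Duty = €126,150.57 × 0% = €0.00.
Line 3 (2532.03, Eriland, 2,673 kg, €537,647.22):
Base rate for 2532.03 is €5.50/kg.
Origin Eriland qualifies under the Duristan–Eriland agreement and 2532.03 is covered: preferential rate Free applies instead.
Duty = €537,647.22 × 0% = €0.00.
Total = €78,314.55 + €0.00 + €0.00 = €78,314.55.

€78,314.55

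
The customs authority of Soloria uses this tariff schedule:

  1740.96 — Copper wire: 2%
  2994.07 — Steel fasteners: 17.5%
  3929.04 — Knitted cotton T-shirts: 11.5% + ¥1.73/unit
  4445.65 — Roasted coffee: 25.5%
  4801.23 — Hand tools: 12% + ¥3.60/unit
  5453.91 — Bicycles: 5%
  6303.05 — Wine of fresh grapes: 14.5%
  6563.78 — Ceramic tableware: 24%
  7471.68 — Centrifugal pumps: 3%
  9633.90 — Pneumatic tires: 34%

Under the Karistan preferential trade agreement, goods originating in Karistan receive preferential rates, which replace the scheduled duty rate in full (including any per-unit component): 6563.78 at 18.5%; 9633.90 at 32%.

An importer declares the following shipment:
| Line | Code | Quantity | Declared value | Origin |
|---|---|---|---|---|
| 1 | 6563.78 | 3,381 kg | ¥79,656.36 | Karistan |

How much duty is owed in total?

Line 1 (6563.78, Karistan, 3,381 kg, ¥79,656.36):
Base rate for 6563.78 is 24%.
Origin Karistan qualifies under the Soloria–Karistan agreement and 6563.78 is covered: preferential rate 18.5% applies instead.
Duty = ¥79,656.36 × 18.5% = ¥14,736.43.

¥14,736.43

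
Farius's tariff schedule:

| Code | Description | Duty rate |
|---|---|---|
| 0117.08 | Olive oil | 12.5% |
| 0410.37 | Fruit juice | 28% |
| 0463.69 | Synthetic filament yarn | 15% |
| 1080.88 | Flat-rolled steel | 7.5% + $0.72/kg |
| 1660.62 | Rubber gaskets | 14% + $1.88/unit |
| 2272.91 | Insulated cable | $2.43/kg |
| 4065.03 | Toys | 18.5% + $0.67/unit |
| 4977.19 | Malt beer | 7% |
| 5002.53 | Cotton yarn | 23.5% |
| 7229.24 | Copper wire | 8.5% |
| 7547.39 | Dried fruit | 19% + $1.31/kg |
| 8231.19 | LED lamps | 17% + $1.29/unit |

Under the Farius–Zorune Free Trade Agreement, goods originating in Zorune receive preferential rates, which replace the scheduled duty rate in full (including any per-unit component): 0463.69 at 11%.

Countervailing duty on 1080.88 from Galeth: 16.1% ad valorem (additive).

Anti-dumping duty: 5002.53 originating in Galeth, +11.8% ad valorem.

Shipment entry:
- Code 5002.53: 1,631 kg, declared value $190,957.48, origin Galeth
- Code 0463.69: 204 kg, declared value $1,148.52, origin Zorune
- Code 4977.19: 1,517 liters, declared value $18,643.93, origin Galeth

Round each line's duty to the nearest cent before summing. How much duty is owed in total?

$68,839.41

Line 1 (5002.53, Galeth, 1,631 kg, $190,957.48):
Base rate for 5002.53 is 23.5%.
Additional duty on 5002.53 from Galeth: +11.8%. Applied ad valorem rate: 23.5% + 11.8% = 35.3%.
Duty = $190,957.48 × 35.3% = $67,407.99.
Line 2 (0463.69, Zorune, 204 kg, $1,148.52):
Base rate for 0463.69 is 15%.
Origin Zorune qualifies under the Farius–Zorune agreement and 0463.69 is covered: preferential rate 11% applies instead.
Duty = $1,148.52 × 11% = $126.34.
Line 3 (4977.19, Galeth, 1,517 liters, $18,643.93):
Base rate for 4977.19 is 7%.
Duty = $18,643.93 × 7% = $1,305.08.
Total = $67,407.99 + $126.34 + $1,305.08 = $68,839.41.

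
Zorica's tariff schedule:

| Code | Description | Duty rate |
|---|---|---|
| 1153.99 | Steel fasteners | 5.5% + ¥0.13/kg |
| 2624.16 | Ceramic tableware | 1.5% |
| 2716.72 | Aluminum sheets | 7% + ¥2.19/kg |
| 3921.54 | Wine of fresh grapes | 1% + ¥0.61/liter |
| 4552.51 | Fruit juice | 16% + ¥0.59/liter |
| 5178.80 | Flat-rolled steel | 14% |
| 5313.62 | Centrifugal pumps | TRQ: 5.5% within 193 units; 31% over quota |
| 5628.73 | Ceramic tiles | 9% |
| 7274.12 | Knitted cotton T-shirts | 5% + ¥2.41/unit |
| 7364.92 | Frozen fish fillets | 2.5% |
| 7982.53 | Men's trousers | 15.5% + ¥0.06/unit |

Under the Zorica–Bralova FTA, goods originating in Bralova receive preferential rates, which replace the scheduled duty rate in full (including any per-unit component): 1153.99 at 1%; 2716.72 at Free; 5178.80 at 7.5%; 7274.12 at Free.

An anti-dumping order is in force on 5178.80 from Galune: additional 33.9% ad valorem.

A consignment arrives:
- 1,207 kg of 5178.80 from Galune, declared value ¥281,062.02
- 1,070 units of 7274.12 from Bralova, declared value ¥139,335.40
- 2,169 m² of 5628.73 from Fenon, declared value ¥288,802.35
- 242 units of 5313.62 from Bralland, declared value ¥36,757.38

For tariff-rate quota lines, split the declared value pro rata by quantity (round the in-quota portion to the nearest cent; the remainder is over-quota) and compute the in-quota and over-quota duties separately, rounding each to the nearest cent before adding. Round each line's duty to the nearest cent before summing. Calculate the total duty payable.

Line 1 (5178.80, Galune, 1,207 kg, ¥281,062.02):
Base rate for 5178.80 is 14%.
5178.80 has an FTA preferential rate, but origin Galune is not Bralova; base rate stands.
Additional duty on 5178.80 from Galune: +33.9%. Applied ad valorem rate: 14% + 33.9% = 47.9%.
Duty = ¥281,062.02 × 47.9% = ¥134,628.71.
Line 2 (7274.12, Bralova, 1,070 units, ¥139,335.40):
Base rate for 7274.12 is 5% + ¥2.41/unit.
Origin Bralova qualifies under the Zorica–Bralova agreement and 7274.12 is covered: preferential rate Free applies instead.
Duty = ¥139,335.40 × 0% = ¥0.00.
Line 3 (5628.73, Fenon, 2,169 m², ¥288,802.35):
Base rate for 5628.73 is 9%.
Duty = ¥288,802.35 × 9% = ¥25,992.21.
Line 4 (5313.62, Bralland, 242 units, ¥36,757.38):
Code 5313.62 is under a tariff-rate quota (threshold 193 units). In-quota: 193 units at 5.5%; over-quota: 49 units at 31%.
Pro-rata value split: in-quota = ¥36,757.38 × 193/242 = ¥29,314.77; over-quota = ¥36,757.38 − ¥29,314.77 = ¥7,442.61.
In-quota duty = ¥29,314.77 × 5.5% = ¥1,612.31. Over-quota duty = ¥7,442.61 × 31% = ¥2,307.21.
Line duty = ¥1,612.31 + ¥2,307.21 = ¥3,919.52.
Total = ¥134,628.71 + ¥0.00 + ¥25,992.21 + ¥3,919.52 = ¥164,540.44.

¥164,540.44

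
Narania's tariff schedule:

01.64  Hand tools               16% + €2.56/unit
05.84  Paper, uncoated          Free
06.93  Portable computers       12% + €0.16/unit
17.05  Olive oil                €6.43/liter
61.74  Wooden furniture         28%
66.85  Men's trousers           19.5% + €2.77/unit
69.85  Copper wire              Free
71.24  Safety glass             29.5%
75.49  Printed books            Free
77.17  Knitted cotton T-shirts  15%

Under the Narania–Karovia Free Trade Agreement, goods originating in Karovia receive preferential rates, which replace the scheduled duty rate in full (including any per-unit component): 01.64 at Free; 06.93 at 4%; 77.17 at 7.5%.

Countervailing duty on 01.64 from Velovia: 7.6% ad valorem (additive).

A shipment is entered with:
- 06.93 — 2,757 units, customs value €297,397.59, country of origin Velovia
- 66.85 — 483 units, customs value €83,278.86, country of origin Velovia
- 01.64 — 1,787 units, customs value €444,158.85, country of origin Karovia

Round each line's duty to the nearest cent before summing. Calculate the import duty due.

€53,706.12

Line 1 (06.93, Velovia, 2,757 units, €297,397.59):
Base rate for 06.93 is 12% + €0.16/unit.
06.93 has an FTA preferential rate, but origin Velovia is not Karovia; base rate stands.
Duty = €297,397.59 × 12% + 2,757 × €0.16 = €36,128.83.
Line 2 (66.85, Velovia, 483 units, €83,278.86):
Base rate for 66.85 is 19.5% + €2.77/unit.
Duty = €83,278.86 × 19.5% + 483 × €2.77 = €17,577.29.
Line 3 (01.64, Karovia, 1,787 units, €444,158.85):
Base rate for 01.64 is 16% + €2.56/unit.
Origin Karovia qualifies under the Narania–Karovia agreement and 01.64 is covered: preferential rate Free applies instead.
The additional-duty order on 01.64 targets Velovia, not Karovia; it does not apply.
Duty = €444,158.85 × 0% = €0.00.
Total = €36,128.83 + €17,577.29 + €0.00 = €53,706.12.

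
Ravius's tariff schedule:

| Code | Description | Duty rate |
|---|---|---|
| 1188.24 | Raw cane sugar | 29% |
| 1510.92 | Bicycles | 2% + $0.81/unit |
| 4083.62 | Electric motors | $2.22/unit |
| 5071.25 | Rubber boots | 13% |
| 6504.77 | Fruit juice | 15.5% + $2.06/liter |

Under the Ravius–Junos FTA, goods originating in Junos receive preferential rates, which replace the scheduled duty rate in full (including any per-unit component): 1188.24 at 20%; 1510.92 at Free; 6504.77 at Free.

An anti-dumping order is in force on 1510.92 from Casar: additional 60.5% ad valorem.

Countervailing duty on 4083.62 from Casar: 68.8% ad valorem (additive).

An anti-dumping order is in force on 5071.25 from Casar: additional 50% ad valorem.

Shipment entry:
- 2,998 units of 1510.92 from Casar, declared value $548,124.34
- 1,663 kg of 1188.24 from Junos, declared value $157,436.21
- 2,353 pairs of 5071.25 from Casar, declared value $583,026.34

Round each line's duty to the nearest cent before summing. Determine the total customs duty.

$743,799.92

Line 1 (1510.92, Casar, 2,998 units, $548,124.34):
Base rate for 1510.92 is 2% + $0.81/unit.
1510.92 has an FTA preferential rate, but origin Casar is not Junos; base rate stands.
Additional duty on 1510.92 from Casar: +60.5%. Applied ad valorem rate: 2% + 60.5% = 62.5%.
Duty = $548,124.34 × 62.5% + 2,998 × $0.81 = $345,006.09.
Line 2 (1188.24, Junos, 1,663 kg, $157,436.21):
Base rate for 1188.24 is 29%.
Origin Junos qualifies under the Ravius–Junos agreement and 1188.24 is covered: preferential rate 20% applies instead.
Duty = $157,436.21 × 20% = $31,487.24.
Line 3 (5071.25, Casar, 2,353 pairs, $583,026.34):
Base rate for 5071.25 is 13%.
Additional duty on 5071.25 from Casar: +50%. Applied ad valorem rate: 13% + 50% = 63%.
Duty = $583,026.34 × 63% = $367,306.59.
Total = $345,006.09 + $31,487.24 + $367,306.59 = $743,799.92.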